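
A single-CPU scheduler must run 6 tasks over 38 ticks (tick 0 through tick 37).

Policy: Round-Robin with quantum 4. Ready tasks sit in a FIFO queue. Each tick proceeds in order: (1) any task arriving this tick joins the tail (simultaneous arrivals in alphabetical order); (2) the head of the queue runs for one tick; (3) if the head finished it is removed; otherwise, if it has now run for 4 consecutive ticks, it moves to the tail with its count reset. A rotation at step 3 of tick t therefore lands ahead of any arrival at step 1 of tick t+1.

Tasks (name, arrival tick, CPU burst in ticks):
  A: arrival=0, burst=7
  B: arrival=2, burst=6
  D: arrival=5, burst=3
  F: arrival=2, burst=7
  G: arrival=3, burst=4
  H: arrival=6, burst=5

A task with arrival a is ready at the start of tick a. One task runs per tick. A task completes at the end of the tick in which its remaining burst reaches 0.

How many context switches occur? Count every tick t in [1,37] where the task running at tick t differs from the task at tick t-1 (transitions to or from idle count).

context switches = 10

t=0: queue=[A] q_used=0 → run A
t=1: queue=[A] q_used=1 → run A
t=2: queue=[A,B,F] q_used=2 → run A
t=3: queue=[A,B,F,G] q_used=3 → run A
t=4: queue=[B,F,G,A] q_used=0 → run B
t=5: queue=[B,F,G,A,D] q_used=1 → run B
t=6: queue=[B,F,G,A,D,H] q_used=2 → run B
t=7: queue=[B,F,G,A,D,H] q_used=3 → run B
t=8: queue=[F,G,A,D,H,B] q_used=0 → run F
t=9: queue=[F,G,A,D,H,B] q_used=1 → run F
t=10: queue=[F,G,A,D,H,B] q_used=2 → run F
t=11: queue=[F,G,A,D,H,B] q_used=3 → run F
t=12: queue=[G,A,D,H,B,F] q_used=0 → run G
t=13: queue=[G,A,D,H,B,F] q_used=1 → run G
t=14: queue=[G,A,D,H,B,F] q_used=2 → run G
t=15: queue=[G,A,D,H,B,F] q_used=3 → run G
t=16: queue=[A,D,H,B,F] q_used=0 → run A
t=17: queue=[A,D,H,B,F] q_used=1 → run A
t=18: queue=[A,D,H,B,F] q_used=2 → run A
t=19: queue=[D,H,B,F] q_used=0 → run D
t=20: queue=[D,H,B,F] q_used=1 → run D
t=21: queue=[D,H,B,F] q_used=2 → run D
t=22: queue=[H,B,F] q_used=0 → run H
t=23: queue=[H,B,F] q_used=1 → run H
t=24: queue=[H,B,F] q_used=2 → run H
t=25: queue=[H,B,F] q_used=3 → run H
t=26: queue=[B,F,H] q_used=0 → run B
t=27: queue=[B,F,H] q_used=1 → run B
t=28: queue=[F,H] q_used=0 → run F
t=29: queue=[F,H] q_used=1 → run F
t=30: queue=[F,H] q_used=2 → run F
t=31: queue=[H] q_used=0 → run H
t=32: (idle)
t=33: (idle)
t=34: (idle)
t=35: (idle)
t=36: (idle)
t=37: (idle)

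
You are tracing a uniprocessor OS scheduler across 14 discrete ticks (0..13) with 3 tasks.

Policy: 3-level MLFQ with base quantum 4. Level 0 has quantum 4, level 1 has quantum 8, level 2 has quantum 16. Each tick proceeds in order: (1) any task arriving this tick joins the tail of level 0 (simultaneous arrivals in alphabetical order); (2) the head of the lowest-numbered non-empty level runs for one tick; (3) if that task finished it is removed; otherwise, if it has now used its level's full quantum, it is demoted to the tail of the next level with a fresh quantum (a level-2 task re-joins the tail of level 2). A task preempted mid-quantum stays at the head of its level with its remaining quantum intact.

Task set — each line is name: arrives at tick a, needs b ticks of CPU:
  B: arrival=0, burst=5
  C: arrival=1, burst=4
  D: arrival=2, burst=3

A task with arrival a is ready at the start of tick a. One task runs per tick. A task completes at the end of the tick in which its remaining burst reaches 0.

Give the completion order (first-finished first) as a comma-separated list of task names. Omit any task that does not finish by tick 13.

completion order = C, D, B

t=0: L0/L1/L2 = B/-/- → run B
t=1: L0/L1/L2 = BC/-/- → run B
t=2: L0/L1/L2 = BCD/-/- → run B
t=3: L0/L1/L2 = BCD/-/- → run B
t=4: L0/L1/L2 = CD/B/- → run C
t=5: L0/L1/L2 = CD/B/- → run C
t=6: L0/L1/L2 = CD/B/- → run C
t=7: L0/L1/L2 = CD/B/- → run C
t=8: L0/L1/L2 = D/B/- → run D
t=9: L0/L1/L2 = D/B/- → run D
t=10: L0/L1/L2 = D/B/- → run D
t=11: L0/L1/L2 = -/B/- → run B
t=12: (idle)
t=13: (idle)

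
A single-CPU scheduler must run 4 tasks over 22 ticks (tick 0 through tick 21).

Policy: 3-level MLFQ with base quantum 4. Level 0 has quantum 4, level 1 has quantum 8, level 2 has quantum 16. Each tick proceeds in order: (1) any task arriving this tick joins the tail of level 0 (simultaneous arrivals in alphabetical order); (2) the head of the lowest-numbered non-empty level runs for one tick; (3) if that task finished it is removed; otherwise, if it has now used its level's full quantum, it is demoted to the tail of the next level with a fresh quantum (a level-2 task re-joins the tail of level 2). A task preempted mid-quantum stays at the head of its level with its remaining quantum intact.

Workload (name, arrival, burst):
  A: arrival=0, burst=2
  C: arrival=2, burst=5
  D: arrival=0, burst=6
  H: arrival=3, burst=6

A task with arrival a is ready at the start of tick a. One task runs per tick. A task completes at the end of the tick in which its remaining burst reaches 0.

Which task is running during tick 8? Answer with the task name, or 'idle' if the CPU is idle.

running at tick 8 = C

t=0: L0/L1/L2 = AD/-/- → run A
t=1: L0/L1/L2 = AD/-/- → run A
t=2: L0/L1/L2 = DC/-/- → run D
t=3: L0/L1/L2 = DCH/-/- → run D
t=4: L0/L1/L2 = DCH/-/- → run D
t=5: L0/L1/L2 = DCH/-/- → run D
t=6: L0/L1/L2 = CH/D/- → run C
t=7: L0/L1/L2 = CH/D/- → run C
t=8: L0/L1/L2 = CH/D/- → run C
t=9: L0/L1/L2 = CH/D/- → run C
t=10: L0/L1/L2 = H/DC/- → run H
t=11: L0/L1/L2 = H/DC/- → run H
t=12: L0/L1/L2 = H/DC/- → run H
t=13: L0/L1/L2 = H/DC/- → run H
t=14: L0/L1/L2 = -/DCH/- → run D
t=15: L0/L1/L2 = -/DCH/- → run D
t=16: L0/L1/L2 = -/CH/- → run C
t=17: L0/L1/L2 = -/H/- → run H
t=18: L0/L1/L2 = -/H/- → run H
t=19: (idle)
t=20: (idle)
t=21: (idle)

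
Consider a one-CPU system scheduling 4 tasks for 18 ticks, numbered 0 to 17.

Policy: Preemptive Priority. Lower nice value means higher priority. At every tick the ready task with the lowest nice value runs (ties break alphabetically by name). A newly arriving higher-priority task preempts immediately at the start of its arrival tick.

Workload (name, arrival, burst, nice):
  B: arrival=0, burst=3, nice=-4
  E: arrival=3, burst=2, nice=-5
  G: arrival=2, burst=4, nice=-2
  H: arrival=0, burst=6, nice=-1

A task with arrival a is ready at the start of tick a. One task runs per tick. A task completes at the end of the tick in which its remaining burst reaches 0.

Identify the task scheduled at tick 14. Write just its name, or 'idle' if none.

running at tick 14 = H

t=0: ready={B,H} → run B
t=1: ready={B,H} → run B
t=2: ready={B,G,H} → run B
t=3: ready={E,G,H} → run E
t=4: ready={E,G,H} → run E
t=5: ready={G,H} → run G
t=6: ready={G,H} → run G
t=7: ready={G,H} → run G
t=8: ready={G,H} → run G
t=9: ready={H} → run H
t=10: ready={H} → run H
t=11: ready={H} → run H
t=12: ready={H} → run H
t=13: ready={H} → run H
t=14: ready={H} → run H
t=15: (idle)
t=16: (idle)
t=17: (idle)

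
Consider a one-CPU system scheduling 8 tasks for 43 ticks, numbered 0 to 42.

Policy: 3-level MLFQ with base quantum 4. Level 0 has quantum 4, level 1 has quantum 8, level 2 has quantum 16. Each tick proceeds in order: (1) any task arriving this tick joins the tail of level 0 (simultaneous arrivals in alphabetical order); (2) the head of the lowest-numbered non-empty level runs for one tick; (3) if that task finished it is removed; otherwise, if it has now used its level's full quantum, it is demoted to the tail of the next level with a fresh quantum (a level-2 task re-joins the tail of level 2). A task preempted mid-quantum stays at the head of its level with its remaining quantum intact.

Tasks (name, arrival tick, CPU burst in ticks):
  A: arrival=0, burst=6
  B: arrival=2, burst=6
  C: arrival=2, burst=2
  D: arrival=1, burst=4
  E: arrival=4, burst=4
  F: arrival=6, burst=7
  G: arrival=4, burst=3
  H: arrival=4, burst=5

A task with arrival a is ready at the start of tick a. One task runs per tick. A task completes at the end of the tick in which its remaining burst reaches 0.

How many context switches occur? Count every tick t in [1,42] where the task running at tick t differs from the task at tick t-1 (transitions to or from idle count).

t=0: L0/L1/L2 = A/-/- → run A
t=1: L0/L1/L2 = AD/-/- → run A
t=2: L0/L1/L2 = ADBC/-/- → run A
t=3: L0/L1/L2 = ADBC/-/- → run A
t=4: L0/L1/L2 = DBCEGH/A/- → run D
t=5: L0/L1/L2 = DBCEGH/A/- → run D
t=6: L0/L1/L2 = DBCEGHF/A/- → run D
t=7: L0/L1/L2 = DBCEGHF/A/- → run D
t=8: L0/L1/L2 = BCEGHF/A/- → run B
t=9: L0/L1/L2 = BCEGHF/A/- → run B
t=10: L0/L1/L2 = BCEGHF/A/- → run B
t=11: L0/L1/L2 = BCEGHF/A/- → run B
t=12: L0/L1/L2 = CEGHF/AB/- → run C
t=13: L0/L1/L2 = CEGHF/AB/- → run C
t=14: L0/L1/L2 = EGHF/AB/- → run E
t=15: L0/L1/L2 = EGHF/AB/- → run E
t=16: L0/L1/L2 = EGHF/AB/- → run E
t=17: L0/L1/L2 = EGHF/AB/- → run E
t=18: L0/L1/L2 = GHF/AB/- → run G
t=19: L0/L1/L2 = GHF/AB/- → run G
t=20: L0/L1/L2 = GHF/AB/- → run G
t=21: L0/L1/L2 = HF/AB/- → run H
t=22: L0/L1/L2 = HF/AB/- → run H
t=23: L0/L1/L2 = HF/AB/- → run H
t=24: L0/L1/L2 = HF/AB/- → run H
t=25: L0/L1/L2 = F/ABH/- → run F
t=26: L0/L1/L2 = F/ABH/- → run F
t=27: L0/L1/L2 = F/ABH/- → run F
t=28: L0/L1/L2 = F/ABH/- → run F
t=29: L0/L1/L2 = -/ABHF/- → run A
t=30: L0/L1/L2 = -/ABHF/- → run A
t=31: L0/L1/L2 = -/BHF/- → run B
t=32: L0/L1/L2 = -/BHF/- → run B
t=33: L0/L1/L2 = -/HF/- → run H
t=34: L0/L1/L2 = -/F/- → run F
t=35: L0/L1/L2 = -/F/- → run F
t=36: L0/L1/L2 = -/F/- → run F
t=37: (idle)
t=38: (idle)
t=39: (idle)
t=40: (idle)
t=41: (idle)
t=42: (idle)

context switches = 12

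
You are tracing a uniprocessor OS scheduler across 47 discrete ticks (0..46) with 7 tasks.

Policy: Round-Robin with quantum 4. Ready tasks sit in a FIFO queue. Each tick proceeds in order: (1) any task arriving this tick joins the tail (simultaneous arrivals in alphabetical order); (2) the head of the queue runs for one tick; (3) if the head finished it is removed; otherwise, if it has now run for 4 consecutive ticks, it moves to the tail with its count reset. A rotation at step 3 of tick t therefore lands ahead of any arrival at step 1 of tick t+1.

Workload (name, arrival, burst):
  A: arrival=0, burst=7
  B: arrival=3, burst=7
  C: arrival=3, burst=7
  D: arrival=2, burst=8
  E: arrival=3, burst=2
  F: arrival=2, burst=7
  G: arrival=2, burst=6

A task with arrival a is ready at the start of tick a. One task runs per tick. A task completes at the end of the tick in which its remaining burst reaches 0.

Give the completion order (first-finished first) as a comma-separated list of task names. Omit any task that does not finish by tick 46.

t=0: queue=[A] q_used=0 → run A
t=1: queue=[A] q_used=1 → run A
t=2: queue=[A,D,F,G] q_used=2 → run A
t=3: queue=[A,D,F,G,B,C,E] q_used=3 → run A
t=4: queue=[D,F,G,B,C,E,A] q_used=0 → run D
t=5: queue=[D,F,G,B,C,E,A] q_used=1 → run D
t=6: queue=[D,F,G,B,C,E,A] q_used=2 → run D
t=7: queue=[D,F,G,B,C,E,A] q_used=3 → run D
t=8: queue=[F,G,B,C,E,A,D] q_used=0 → run F
t=9: queue=[F,G,B,C,E,A,D] q_used=1 → run F
t=10: queue=[F,G,B,C,E,A,D] q_used=2 → run F
t=11: queue=[F,G,B,C,E,A,D] q_used=3 → run F
t=12: queue=[G,B,C,E,A,D,F] q_used=0 → run G
t=13: queue=[G,B,C,E,A,D,F] q_used=1 → run G
t=14: queue=[G,B,C,E,A,D,F] q_used=2 → run G
t=15: queue=[G,B,C,E,A,D,F] q_used=3 → run G
t=16: queue=[B,C,E,A,D,F,G] q_used=0 → run B
t=17: queue=[B,C,E,A,D,F,G] q_used=1 → run B
t=18: queue=[B,C,E,A,D,F,G] q_used=2 → run B
t=19: queue=[B,C,E,A,D,F,G] q_used=3 → run B
t=20: queue=[C,E,A,D,F,G,B] q_used=0 → run C
t=21: queue=[C,E,A,D,F,G,B] q_used=1 → run C
t=22: queue=[C,E,A,D,F,G,B] q_used=2 → run C
t=23: queue=[C,E,A,D,F,G,B] q_used=3 → run C
t=24: queue=[E,A,D,F,G,B,C] q_used=0 → run E
t=25: queue=[E,A,D,F,G,B,C] q_used=1 → run E
t=26: queue=[A,D,F,G,B,C] q_used=0 → run A
t=27: queue=[A,D,F,G,B,C] q_used=1 → run A
t=28: queue=[A,D,F,G,B,C] q_used=2 → run A
t=29: queue=[D,F,G,B,C] q_used=0 → run D
t=30: queue=[D,F,G,B,C] q_used=1 → run D
t=31: queue=[D,F,G,B,C] q_used=2 → run D
t=32: queue=[D,F,G,B,C] q_used=3 → run D
t=33: queue=[F,G,B,C] q_used=0 → run F
t=34: queue=[F,G,B,C] q_used=1 → run F
t=35: queue=[F,G,B,C] q_used=2 → run F
t=36: queue=[G,B,C] q_used=0 → run G
t=37: queue=[G,B,C] q_used=1 → run G
t=38: queue=[B,C] q_used=0 → run B
t=39: queue=[B,C] q_used=1 → run B
t=40: queue=[B,C] q_used=2 → run B
t=41: queue=[C] q_used=0 → run C
t=42: queue=[C] q_used=1 → run C
t=43: queue=[C] q_used=2 → run C
t=44: (idle)
t=45: (idle)
t=46: (idle)

completion order = E, A, D, F, G, B, C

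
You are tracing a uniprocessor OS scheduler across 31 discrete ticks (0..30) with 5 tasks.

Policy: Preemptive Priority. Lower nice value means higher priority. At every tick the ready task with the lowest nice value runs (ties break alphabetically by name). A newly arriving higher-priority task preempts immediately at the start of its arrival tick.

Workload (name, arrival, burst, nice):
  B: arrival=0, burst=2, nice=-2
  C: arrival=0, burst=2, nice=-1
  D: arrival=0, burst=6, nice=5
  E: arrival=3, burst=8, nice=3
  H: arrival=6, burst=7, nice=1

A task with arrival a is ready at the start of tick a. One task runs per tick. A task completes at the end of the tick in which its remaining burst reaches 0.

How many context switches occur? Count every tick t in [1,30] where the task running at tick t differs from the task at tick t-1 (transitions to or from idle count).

context switches = 6

t=0: ready={B,C,D} → run B
t=1: ready={B,C,D} → run B
t=2: ready={C,D} → run C
t=3: ready={C,D,E} → run C
t=4: ready={D,E} → run E
t=5: ready={D,E} → run E
t=6: ready={D,E,H} → run H
t=7: ready={D,E,H} → run H
t=8: ready={D,E,H} → run H
t=9: ready={D,E,H} → run H
t=10: ready={D,E,H} → run H
t=11: ready={D,E,H} → run H
t=12: ready={D,E,H} → run H
t=13: ready={D,E} → run E
t=14: ready={D,E} → run E
t=15: ready={D,E} → run E
t=16: ready={D,E} → run E
t=17: ready={D,E} → run E
t=18: ready={D,E} → run E
t=19: ready={D} → run D
t=20: ready={D} → run D
t=21: ready={D} → run D
t=22: ready={D} → run D
t=23: ready={D} → run D
t=24: ready={D} → run D
t=25: (idle)
t=26: (idle)
t=27: (idle)
t=28: (idle)
t=29: (idle)
t=30: (idle)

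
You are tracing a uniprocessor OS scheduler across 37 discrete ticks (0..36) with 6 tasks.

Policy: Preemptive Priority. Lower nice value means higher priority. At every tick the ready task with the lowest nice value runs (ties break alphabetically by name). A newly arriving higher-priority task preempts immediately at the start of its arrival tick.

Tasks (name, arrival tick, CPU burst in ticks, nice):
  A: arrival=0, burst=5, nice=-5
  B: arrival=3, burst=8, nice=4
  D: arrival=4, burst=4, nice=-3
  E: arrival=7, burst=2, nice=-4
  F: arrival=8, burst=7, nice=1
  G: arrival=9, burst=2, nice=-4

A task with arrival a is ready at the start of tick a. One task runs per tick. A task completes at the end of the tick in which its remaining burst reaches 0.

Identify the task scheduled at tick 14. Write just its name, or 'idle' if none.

t=0: ready={A} → run A
t=1: ready={A} → run A
t=2: ready={A} → run A
t=3: ready={A,B} → run A
t=4: ready={A,B,D} → run A
t=5: ready={B,D} → run D
t=6: ready={B,D} → run D
t=7: ready={B,D,E} → run E
t=8: ready={B,D,E,F} → run E
t=9: ready={B,D,F,G} → run G
t=10: ready={B,D,F,G} → run G
t=11: ready={B,D,F} → run D
t=12: ready={B,D,F} → run D
t=13: ready={B,F} → run F
t=14: ready={B,F} → run F
t=15: ready={B,F} → run F
t=16: ready={B,F} → run F
t=17: ready={B,F} → run F
t=18: ready={B,F} → run F
t=19: ready={B,F} → run F
t=20: ready={B} → run B
t=21: ready={B} → run B
t=22: ready={B} → run B
t=23: ready={B} → run B
t=24: ready={B} → run B
t=25: ready={B} → run B
t=26: ready={B} → run B
t=27: ready={B} → run B
t=28: (idle)
t=29: (idle)
t=30: (idle)
t=31: (idle)
t=32: (idle)
t=33: (idle)
t=34: (idle)
t=35: (idle)
t=36: (idle)

running at tick 14 = F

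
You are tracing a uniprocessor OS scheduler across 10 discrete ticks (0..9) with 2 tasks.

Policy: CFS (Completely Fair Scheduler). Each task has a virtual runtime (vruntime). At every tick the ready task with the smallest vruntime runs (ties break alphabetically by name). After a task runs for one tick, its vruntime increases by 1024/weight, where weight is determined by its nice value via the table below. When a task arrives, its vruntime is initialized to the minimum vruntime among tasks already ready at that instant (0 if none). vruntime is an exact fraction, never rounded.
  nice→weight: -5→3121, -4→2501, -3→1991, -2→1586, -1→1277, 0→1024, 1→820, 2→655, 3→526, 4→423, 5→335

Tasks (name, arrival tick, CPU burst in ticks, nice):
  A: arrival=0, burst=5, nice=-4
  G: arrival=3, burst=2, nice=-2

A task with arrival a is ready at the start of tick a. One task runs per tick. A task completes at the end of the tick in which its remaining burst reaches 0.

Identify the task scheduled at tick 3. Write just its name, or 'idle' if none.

t=0: vr[A=0] → run A
t=1: vr[A=1024/2501] → run A
t=2: vr[A=2048/2501] → run A
t=3: vr[A=3072/2501 G=3072/2501] → run A
t=4: vr[A=4096/2501 G=3072/2501] → run G
t=5: vr[A=4096/2501 G=60928/32513] → run A
t=6: vr[G=60928/32513] → run G
t=7: (idle)
t=8: (idle)
t=9: (idle)

running at tick 3 = A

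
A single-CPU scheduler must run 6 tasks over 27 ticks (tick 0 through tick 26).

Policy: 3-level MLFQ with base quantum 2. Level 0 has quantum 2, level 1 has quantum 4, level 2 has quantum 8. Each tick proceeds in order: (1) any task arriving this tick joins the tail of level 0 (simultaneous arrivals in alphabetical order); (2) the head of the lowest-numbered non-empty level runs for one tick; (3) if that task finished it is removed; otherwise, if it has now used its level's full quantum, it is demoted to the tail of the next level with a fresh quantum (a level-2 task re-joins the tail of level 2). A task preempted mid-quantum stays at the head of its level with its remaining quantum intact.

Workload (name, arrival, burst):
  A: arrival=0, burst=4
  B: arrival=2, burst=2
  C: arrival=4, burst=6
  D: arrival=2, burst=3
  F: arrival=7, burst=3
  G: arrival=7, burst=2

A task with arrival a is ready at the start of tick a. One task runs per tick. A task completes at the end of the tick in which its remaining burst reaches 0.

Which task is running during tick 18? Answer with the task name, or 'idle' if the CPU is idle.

t=0: L0/L1/L2 = A/-/- → run A
t=1: L0/L1/L2 = A/-/- → run A
t=2: L0/L1/L2 = BD/A/- → run B
t=3: L0/L1/L2 = BD/A/- → run B
t=4: L0/L1/L2 = DC/A/- → run D
t=5: L0/L1/L2 = DC/A/- → run D
t=6: L0/L1/L2 = C/AD/- → run C
t=7: L0/L1/L2 = CFG/AD/- → run C
t=8: L0/L1/L2 = FG/ADC/- → run F
t=9: L0/L1/L2 = FG/ADC/- → run F
t=10: L0/L1/L2 = G/ADCF/- → run G
t=11: L0/L1/L2 = G/ADCF/- → run G
t=12: L0/L1/L2 = -/ADCF/- → run A
t=13: L0/L1/L2 = -/ADCF/- → run A
t=14: L0/L1/L2 = -/DCF/- → run D
t=15: L0/L1/L2 = -/CF/- → run C
t=16: L0/L1/L2 = -/CF/- → run C
t=17: L0/L1/L2 = -/CF/- → run C
t=18: L0/L1/L2 = -/CF/- → run C
t=19: L0/L1/L2 = -/F/- → run F
t=20: (idle)
t=21: (idle)
t=22: (idle)
t=23: (idle)
t=24: (idle)
t=25: (idle)
t=26: (idle)

running at tick 18 = C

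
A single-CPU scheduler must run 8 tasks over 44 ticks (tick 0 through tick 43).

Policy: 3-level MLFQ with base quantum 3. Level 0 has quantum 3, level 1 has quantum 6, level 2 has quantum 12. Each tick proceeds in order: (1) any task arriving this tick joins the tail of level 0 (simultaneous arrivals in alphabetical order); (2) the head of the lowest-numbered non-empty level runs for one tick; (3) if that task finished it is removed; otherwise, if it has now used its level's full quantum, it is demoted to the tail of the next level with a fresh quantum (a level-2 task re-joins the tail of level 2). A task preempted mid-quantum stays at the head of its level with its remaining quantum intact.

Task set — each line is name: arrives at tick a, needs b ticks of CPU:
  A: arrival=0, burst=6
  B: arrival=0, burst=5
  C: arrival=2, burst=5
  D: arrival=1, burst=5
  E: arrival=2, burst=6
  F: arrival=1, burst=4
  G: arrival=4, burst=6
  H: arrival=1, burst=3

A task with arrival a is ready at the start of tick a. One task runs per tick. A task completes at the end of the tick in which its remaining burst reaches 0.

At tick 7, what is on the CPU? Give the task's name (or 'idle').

t=0: L0/L1/L2 = AB/-/- → run A
t=1: L0/L1/L2 = ABDFH/-/- → run A
t=2: L0/L1/L2 = ABDFHCE/-/- → run A
t=3: L0/L1/L2 = BDFHCE/A/- → run B
t=4: L0/L1/L2 = BDFHCEG/A/- → run B
t=5: L0/L1/L2 = BDFHCEG/A/- → run B
t=6: L0/L1/L2 = DFHCEG/AB/- → run D
t=7: L0/L1/L2 = DFHCEG/AB/- → run D
t=8: L0/L1/L2 = DFHCEG/AB/- → run D
t=9: L0/L1/L2 = FHCEG/ABD/- → run F
t=10: L0/L1/L2 = FHCEG/ABD/- → run F
t=11: L0/L1/L2 = FHCEG/ABD/- → run F
t=12: L0/L1/L2 = HCEG/ABDF/- → run H
t=13: L0/L1/L2 = HCEG/ABDF/- → run H
t=14: L0/L1/L2 = HCEG/ABDF/- → run H
t=15: L0/L1/L2 = CEG/ABDF/- → run C
t=16: L0/L1/L2 = CEG/ABDF/- → run C
t=17: L0/L1/L2 = CEG/ABDF/- → run C
t=18: L0/L1/L2 = EG/ABDFC/- → run E
t=19: L0/L1/L2 = EG/ABDFC/- → run E
t=20: L0/L1/L2 = EG/ABDFC/- → run E
t=21: L0/L1/L2 = G/ABDFCE/- → run G
t=22: L0/L1/L2 = G/ABDFCE/- → run G
t=23: L0/L1/L2 = G/ABDFCE/- → run G
t=24: L0/L1/L2 = -/ABDFCEG/- → run A
t=25: L0/L1/L2 = -/ABDFCEG/- → run A
t=26: L0/L1/L2 = -/ABDFCEG/- → run A
t=27: L0/L1/L2 = -/BDFCEG/- → run B
t=28: L0/L1/L2 = -/BDFCEG/- → run B
t=29: L0/L1/L2 = -/DFCEG/- → run D
t=30: L0/L1/L2 = -/DFCEG/- → run D
t=31: L0/L1/L2 = -/FCEG/- → run F
t=32: L0/L1/L2 = -/CEG/- → run C
t=33: L0/L1/L2 = -/CEG/- → run C
t=34: L0/L1/L2 = -/EG/- → run E
t=35: L0/L1/L2 = -/EG/- → run E
t=36: L0/L1/L2 = -/EG/- → run E
t=37: L0/L1/L2 = -/G/- → run G
t=38: L0/L1/L2 = -/G/- → run G
t=39: L0/L1/L2 = -/G/- → run G
t=40: (idle)
t=41: (idle)
t=42: (idle)
t=43: (idle)

running at tick 7 = D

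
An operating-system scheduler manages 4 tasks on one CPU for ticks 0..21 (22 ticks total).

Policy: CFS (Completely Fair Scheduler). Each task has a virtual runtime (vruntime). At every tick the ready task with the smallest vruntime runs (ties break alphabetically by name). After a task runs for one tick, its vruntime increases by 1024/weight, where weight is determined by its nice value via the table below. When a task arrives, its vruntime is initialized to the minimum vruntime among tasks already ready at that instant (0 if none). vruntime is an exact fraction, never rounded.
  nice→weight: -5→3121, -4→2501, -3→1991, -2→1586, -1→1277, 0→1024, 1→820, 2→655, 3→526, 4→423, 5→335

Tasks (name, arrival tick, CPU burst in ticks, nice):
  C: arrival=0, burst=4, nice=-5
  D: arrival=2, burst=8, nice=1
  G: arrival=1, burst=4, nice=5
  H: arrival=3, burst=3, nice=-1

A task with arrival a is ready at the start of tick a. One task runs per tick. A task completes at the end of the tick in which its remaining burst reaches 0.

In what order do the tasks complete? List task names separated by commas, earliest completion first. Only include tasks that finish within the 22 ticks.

t=0: vr[C=0] → run C
t=1: vr[C=1024/3121 G=1024/3121] → run C
t=2: vr[C=2048/3121 D=1024/3121 G=1024/3121] → run D
t=3: vr[C=2048/3121 D=1008896/639805 G=1024/3121 H=1024/3121] → run G
t=4: vr[C=2048/3121 D=1008896/639805 G=3538944/1045535 H=1024/3121] → run H
t=5: vr[C=2048/3121 D=1008896/639805 G=3538944/1045535 H=4503552/3985517] → run C
t=6: vr[C=3072/3121 D=1008896/639805 G=3538944/1045535 H=4503552/3985517] → run C
t=7: vr[D=1008896/639805 G=3538944/1045535 H=4503552/3985517] → run H
t=8: vr[D=1008896/639805 G=3538944/1045535 H=7699456/3985517] → run D
t=9: vr[D=1807872/639805 G=3538944/1045535 H=7699456/3985517] → run H
t=10: vr[D=1807872/639805 G=3538944/1045535] → run D
t=11: vr[D=2606848/639805 G=3538944/1045535] → run G
t=12: vr[D=2606848/639805 G=6734848/1045535] → run D
t=13: vr[D=3405824/639805 G=6734848/1045535] → run D
t=14: vr[D=840960/127961 G=6734848/1045535] → run G
t=15: vr[D=840960/127961 G=9930752/1045535] → run D
t=16: vr[D=5003776/639805 G=9930752/1045535] → run D
t=17: vr[D=5802752/639805 G=9930752/1045535] → run D
t=18: vr[G=9930752/1045535] → run G
t=19: (idle)
t=20: (idle)
t=21: (idle)

completion order = C, H, D, G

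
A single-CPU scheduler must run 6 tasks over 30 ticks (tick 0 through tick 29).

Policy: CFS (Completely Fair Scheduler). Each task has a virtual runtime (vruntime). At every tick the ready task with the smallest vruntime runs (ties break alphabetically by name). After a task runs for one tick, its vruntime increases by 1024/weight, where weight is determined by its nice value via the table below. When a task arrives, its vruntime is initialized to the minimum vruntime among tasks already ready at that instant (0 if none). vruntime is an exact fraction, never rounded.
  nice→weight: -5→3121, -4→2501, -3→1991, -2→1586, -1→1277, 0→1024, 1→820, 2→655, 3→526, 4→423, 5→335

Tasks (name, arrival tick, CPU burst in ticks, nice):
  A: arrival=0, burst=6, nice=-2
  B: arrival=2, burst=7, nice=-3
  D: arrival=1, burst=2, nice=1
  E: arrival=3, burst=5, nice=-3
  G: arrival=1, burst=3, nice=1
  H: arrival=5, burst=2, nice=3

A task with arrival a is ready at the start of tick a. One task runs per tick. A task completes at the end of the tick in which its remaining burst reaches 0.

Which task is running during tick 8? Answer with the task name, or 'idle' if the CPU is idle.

running at tick 8 = E

t=0: vr[A=0] → run A
t=1: vr[A=512/793 D=512/793 G=512/793] → run A
t=2: vr[A=1024/793 B=512/793 D=512/793 G=512/793] → run B
t=3: vr[A=1024/793 B=1831424/1578863 D=512/793 E=512/793 G=512/793] → run D
t=4: vr[A=1024/793 B=1831424/1578863 D=307968/162565 E=512/793 G=512/793] → run E
t=5: vr[A=1024/793 B=1831424/1578863 D=307968/162565 E=1831424/1578863 G=512/793 H=512/793] → run G
t=6: vr[A=1024/793 B=1831424/1578863 D=307968/162565 E=1831424/1578863 G=307968/162565 H=512/793] → run H
t=7: vr[A=1024/793 B=1831424/1578863 D=307968/162565 E=1831424/1578863 G=307968/162565 H=540672/208559] → run B
t=8: vr[A=1024/793 B=2643456/1578863 D=307968/162565 E=1831424/1578863 G=307968/162565 H=540672/208559] → run E
t=9: vr[A=1024/793 B=2643456/1578863 D=307968/162565 E=2643456/1578863 G=307968/162565 H=540672/208559] → run A
t=10: vr[A=1536/793 B=2643456/1578863 D=307968/162565 E=2643456/1578863 G=307968/162565 H=540672/208559] → run B
t=11: vr[A=1536/793 B=3455488/1578863 D=307968/162565 E=2643456/1578863 G=307968/162565 H=540672/208559] → run E
t=12: vr[A=1536/793 B=3455488/1578863 D=307968/162565 E=3455488/1578863 G=307968/162565 H=540672/208559] → run D
t=13: vr[A=1536/793 B=3455488/1578863 E=3455488/1578863 G=307968/162565 H=540672/208559] → run G
t=14: vr[A=1536/793 B=3455488/1578863 E=3455488/1578863 G=510976/162565 H=540672/208559] → run A
t=15: vr[A=2048/793 B=3455488/1578863 E=3455488/1578863 G=510976/162565 H=540672/208559] → run B
t=16: vr[A=2048/793 B=4267520/1578863 E=3455488/1578863 G=510976/162565 H=540672/208559] → run E
t=17: vr[A=2048/793 B=4267520/1578863 E=4267520/1578863 G=510976/162565 H=540672/208559] → run A
t=18: vr[A=2560/793 B=4267520/1578863 E=4267520/1578863 G=510976/162565 H=540672/208559] → run H
t=19: vr[A=2560/793 B=4267520/1578863 E=4267520/1578863 G=510976/162565] → run B
t=20: vr[A=2560/793 B=5079552/1578863 E=4267520/1578863 G=510976/162565] → run E
t=21: vr[A=2560/793 B=5079552/1578863 G=510976/162565] → run G
t=22: vr[A=2560/793 B=5079552/1578863] → run B
t=23: vr[A=2560/793 B=5891584/1578863] → run A
t=24: vr[B=5891584/1578863] → run B
t=25: (idle)
t=26: (idle)
t=27: (idle)
t=28: (idle)
t=29: (idle)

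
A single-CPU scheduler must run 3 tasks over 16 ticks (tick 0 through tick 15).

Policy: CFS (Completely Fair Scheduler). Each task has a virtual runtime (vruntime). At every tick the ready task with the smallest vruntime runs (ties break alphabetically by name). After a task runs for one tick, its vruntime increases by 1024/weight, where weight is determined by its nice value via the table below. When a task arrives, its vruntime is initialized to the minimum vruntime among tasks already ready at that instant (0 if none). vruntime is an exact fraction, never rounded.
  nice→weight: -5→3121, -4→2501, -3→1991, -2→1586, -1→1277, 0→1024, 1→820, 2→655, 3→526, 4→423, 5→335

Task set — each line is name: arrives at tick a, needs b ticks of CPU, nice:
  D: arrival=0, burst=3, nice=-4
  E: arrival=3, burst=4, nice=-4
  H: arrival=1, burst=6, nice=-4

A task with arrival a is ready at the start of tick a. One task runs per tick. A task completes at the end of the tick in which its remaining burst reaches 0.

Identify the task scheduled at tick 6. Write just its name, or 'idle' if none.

t=0: vr[D=0] → run D
t=1: vr[D=1024/2501 H=1024/2501] → run D
t=2: vr[D=2048/2501 H=1024/2501] → run H
t=3: vr[D=2048/2501 E=2048/2501 H=2048/2501] → run D
t=4: vr[E=2048/2501 H=2048/2501] → run E
t=5: vr[E=3072/2501 H=2048/2501] → run H
t=6: vr[E=3072/2501 H=3072/2501] → run E
t=7: vr[E=4096/2501 H=3072/2501] → run H
t=8: vr[E=4096/2501 H=4096/2501] → run E
t=9: vr[E=5120/2501 H=4096/2501] → run H
t=10: vr[E=5120/2501 H=5120/2501] → run E
t=11: vr[H=5120/2501] → run H
t=12: vr[H=6144/2501] → run H
t=13: (idle)
t=14: (idle)
t=15: (idle)

running at tick 6 = E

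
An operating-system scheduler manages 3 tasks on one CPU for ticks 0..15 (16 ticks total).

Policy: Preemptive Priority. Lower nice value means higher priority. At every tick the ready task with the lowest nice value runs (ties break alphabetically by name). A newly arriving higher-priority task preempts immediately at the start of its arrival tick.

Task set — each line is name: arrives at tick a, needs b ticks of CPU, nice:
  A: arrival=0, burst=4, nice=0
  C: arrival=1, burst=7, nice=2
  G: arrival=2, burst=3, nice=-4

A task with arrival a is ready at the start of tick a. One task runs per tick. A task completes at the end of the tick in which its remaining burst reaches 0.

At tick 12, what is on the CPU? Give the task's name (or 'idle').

t=0: ready={A} → run A
t=1: ready={A,C} → run A
t=2: ready={A,C,G} → run G
t=3: ready={A,C,G} → run G
t=4: ready={A,C,G} → run G
t=5: ready={A,C} → run A
t=6: ready={A,C} → run A
t=7: ready={C} → run C
t=8: ready={C} → run C
t=9: ready={C} → run C
t=10: ready={C} → run C
t=11: ready={C} → run C
t=12: ready={C} → run C
t=13: ready={C} → run C
t=14: (idle)
t=15: (idle)

running at tick 12 = C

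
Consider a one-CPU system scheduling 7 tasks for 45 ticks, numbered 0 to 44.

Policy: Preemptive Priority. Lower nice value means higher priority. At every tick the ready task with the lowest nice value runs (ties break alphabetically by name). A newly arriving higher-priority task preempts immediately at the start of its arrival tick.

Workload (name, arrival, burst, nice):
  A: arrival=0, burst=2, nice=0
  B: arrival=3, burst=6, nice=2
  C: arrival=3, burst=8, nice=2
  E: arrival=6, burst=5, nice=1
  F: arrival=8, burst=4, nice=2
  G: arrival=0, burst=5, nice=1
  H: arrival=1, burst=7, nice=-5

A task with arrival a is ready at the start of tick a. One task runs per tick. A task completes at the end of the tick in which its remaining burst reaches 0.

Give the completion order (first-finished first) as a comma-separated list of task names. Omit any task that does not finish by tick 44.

completion order = H, A, E, G, B, C, F

t=0: ready={A,G} → run A
t=1: ready={A,G,H} → run H
t=2: ready={A,G,H} → run H
t=3: ready={A,B,C,G,H} → run H
t=4: ready={A,B,C,G,H} → run H
t=5: ready={A,B,C,G,H} → run H
t=6: ready={A,B,C,E,G,H} → run H
t=7: ready={A,B,C,E,G,H} → run H
t=8: ready={A,B,C,E,F,G} → run A
t=9: ready={B,C,E,F,G} → run E
t=10: ready={B,C,E,F,G} → run E
t=11: ready={B,C,E,F,G} → run E
t=12: ready={B,C,E,F,G} → run E
t=13: ready={B,C,E,F,G} → run E
t=14: ready={B,C,F,G} → run G
t=15: ready={B,C,F,G} → run G
t=16: ready={B,C,F,G} → run G
t=17: ready={B,C,F,G} → run G
t=18: ready={B,C,F,G} → run G
t=19: ready={B,C,F} → run B
t=20: ready={B,C,F} → run B
t=21: ready={B,C,F} → run B
t=22: ready={B,C,F} → run B
t=23: ready={B,C,F} → run B
t=24: ready={B,C,F} → run B
t=25: ready={C,F} → run C
t=26: ready={C,F} → run C
t=27: ready={C,F} → run C
t=28: ready={C,F} → run C
t=29: ready={C,F} → run C
t=30: ready={C,F} → run C
t=31: ready={C,F} → run C
t=32: ready={C,F} → run C
t=33: ready={F} → run F
t=34: ready={F} → run F
t=35: ready={F} → run F
t=36: ready={F} → run F
t=37: (idle)
t=38: (idle)
t=39: (idle)
t=40: (idle)
t=41: (idle)
t=42: (idle)
t=43: (idle)
t=44: (idle)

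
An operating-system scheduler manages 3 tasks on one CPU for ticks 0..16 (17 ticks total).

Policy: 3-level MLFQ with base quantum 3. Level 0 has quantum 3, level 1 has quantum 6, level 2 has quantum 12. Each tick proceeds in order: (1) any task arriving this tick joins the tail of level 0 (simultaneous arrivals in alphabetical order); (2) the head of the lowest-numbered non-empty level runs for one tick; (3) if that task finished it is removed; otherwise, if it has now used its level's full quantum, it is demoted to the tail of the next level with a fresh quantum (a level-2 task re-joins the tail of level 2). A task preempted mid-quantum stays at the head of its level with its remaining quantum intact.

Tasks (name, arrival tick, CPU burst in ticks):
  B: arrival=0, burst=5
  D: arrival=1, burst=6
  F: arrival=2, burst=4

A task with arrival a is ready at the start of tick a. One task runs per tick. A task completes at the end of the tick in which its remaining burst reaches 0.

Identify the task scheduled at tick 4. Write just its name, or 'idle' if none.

t=0: L0/L1/L2 = B/-/- → run B
t=1: L0/L1/L2 = BD/-/- → run B
t=2: L0/L1/L2 = BDF/-/- → run B
t=3: L0/L1/L2 = DF/B/- → run D
t=4: L0/L1/L2 = DF/B/- → run D
t=5: L0/L1/L2 = DF/B/- → run D
t=6: L0/L1/L2 = F/BD/- → run F
t=7: L0/L1/L2 = F/BD/- → run F
t=8: L0/L1/L2 = F/BD/- → run F
t=9: L0/L1/L2 = -/BDF/- → run B
t=10: L0/L1/L2 = -/BDF/- → run B
t=11: L0/L1/L2 = -/DF/- → run D
t=12: L0/L1/L2 = -/DF/- → run D
t=13: L0/L1/L2 = -/DF/- → run D
t=14: L0/L1/L2 = -/F/- → run F
t=15: (idle)
t=16: (idle)

running at tick 4 = D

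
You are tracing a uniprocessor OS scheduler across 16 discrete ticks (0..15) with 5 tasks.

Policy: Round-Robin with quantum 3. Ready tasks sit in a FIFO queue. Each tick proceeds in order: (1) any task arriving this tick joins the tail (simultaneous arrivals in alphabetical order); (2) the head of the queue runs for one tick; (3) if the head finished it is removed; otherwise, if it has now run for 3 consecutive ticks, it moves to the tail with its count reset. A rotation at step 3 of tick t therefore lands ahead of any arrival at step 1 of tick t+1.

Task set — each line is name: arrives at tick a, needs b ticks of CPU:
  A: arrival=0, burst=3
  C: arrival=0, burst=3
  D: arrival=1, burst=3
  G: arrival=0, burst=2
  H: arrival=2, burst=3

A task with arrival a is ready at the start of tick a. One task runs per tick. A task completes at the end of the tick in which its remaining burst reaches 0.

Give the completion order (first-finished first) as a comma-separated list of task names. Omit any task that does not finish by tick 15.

completion order = A, C, G, D, H

t=0: queue=[A,C,G] q_used=0 → run A
t=1: queue=[A,C,G,D] q_used=1 → run A
t=2: queue=[A,C,G,D,H] q_used=2 → run A
t=3: queue=[C,G,D,H] q_used=0 → run C
t=4: queue=[C,G,D,H] q_used=1 → run C
t=5: queue=[C,G,D,H] q_used=2 → run C
t=6: queue=[G,D,H] q_used=0 → run G
t=7: queue=[G,D,H] q_used=1 → run G
t=8: queue=[D,H] q_used=0 → run D
t=9: queue=[D,H] q_used=1 → run D
t=10: queue=[D,H] q_used=2 → run D
t=11: queue=[H] q_used=0 → run H
t=12: queue=[H] q_used=1 → run H
t=13: queue=[H] q_used=2 → run H
t=14: (idle)
t=15: (idle)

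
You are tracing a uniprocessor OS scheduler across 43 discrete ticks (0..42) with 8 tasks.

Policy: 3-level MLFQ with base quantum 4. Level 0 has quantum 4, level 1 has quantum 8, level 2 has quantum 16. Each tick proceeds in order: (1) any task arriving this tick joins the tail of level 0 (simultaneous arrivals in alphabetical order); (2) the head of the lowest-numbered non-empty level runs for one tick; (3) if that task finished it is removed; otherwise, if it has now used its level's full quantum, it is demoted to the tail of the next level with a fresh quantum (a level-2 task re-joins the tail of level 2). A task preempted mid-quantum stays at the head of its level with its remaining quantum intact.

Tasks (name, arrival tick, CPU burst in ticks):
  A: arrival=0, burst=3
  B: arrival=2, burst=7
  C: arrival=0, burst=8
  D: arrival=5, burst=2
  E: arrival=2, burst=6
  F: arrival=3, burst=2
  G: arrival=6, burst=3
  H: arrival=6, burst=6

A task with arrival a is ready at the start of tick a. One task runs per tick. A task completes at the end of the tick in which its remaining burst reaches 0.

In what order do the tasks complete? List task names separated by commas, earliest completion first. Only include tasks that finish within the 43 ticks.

t=0: L0/L1/L2 = AC/-/- → run A
t=1: L0/L1/L2 = AC/-/- → run A
t=2: L0/L1/L2 = ACBE/-/- → run A
t=3: L0/L1/L2 = CBEF/-/- → run C
t=4: L0/L1/L2 = CBEF/-/- → run C
t=5: L0/L1/L2 = CBEFD/-/- → run C
t=6: L0/L1/L2 = CBEFDGH/-/- → run C
t=7: L0/L1/L2 = BEFDGH/C/- → run B
t=8: L0/L1/L2 = BEFDGH/C/- → run B
t=9: L0/L1/L2 = BEFDGH/C/- → run B
t=10: L0/L1/L2 = BEFDGH/C/- → run B
t=11: L0/L1/L2 = EFDGH/CB/- → run E
t=12: L0/L1/L2 = EFDGH/CB/- → run E
t=13: L0/L1/L2 = EFDGH/CB/- → run E
t=14: L0/L1/L2 = EFDGH/CB/- → run E
t=15: L0/L1/L2 = FDGH/CBE/- → run F
t=16: L0/L1/L2 = FDGH/CBE/- → run F
t=17: L0/L1/L2 = DGH/CBE/- → run D
t=18: L0/L1/L2 = DGH/CBE/- → run D
t=19: L0/L1/L2 = GH/CBE/- → run G
t=20: L0/L1/L2 = GH/CBE/- → run G
t=21: L0/L1/L2 = GH/CBE/- → run G
t=22: L0/L1/L2 = H/CBE/- → run H
t=23: L0/L1/L2 = H/CBE/- → run H
t=24: L0/L1/L2 = H/CBE/- → run H
t=25: L0/L1/L2 = H/CBE/- → run H
t=26: L0/L1/L2 = -/CBEH/- → run C
t=27: L0/L1/L2 = -/CBEH/- → run C
t=28: L0/L1/L2 = -/CBEH/- → run C
t=29: L0/L1/L2 = -/CBEH/- → run C
t=30: L0/L1/L2 = -/BEH/- → run B
t=31: L0/L1/L2 = -/BEH/- → run B
t=32: L0/L1/L2 = -/BEH/- → run B
t=33: L0/L1/L2 = -/EH/- → run E
t=34: L0/L1/L2 = -/EH/- → run E
t=35: L0/L1/L2 = -/H/- → run H
t=36: L0/L1/L2 = -/H/- → run H
t=37: (idle)
t=38: (idle)
t=39: (idle)
t=40: (idle)
t=41: (idle)
t=42: (idle)

completion order = A, F, D, G, C, B, E, H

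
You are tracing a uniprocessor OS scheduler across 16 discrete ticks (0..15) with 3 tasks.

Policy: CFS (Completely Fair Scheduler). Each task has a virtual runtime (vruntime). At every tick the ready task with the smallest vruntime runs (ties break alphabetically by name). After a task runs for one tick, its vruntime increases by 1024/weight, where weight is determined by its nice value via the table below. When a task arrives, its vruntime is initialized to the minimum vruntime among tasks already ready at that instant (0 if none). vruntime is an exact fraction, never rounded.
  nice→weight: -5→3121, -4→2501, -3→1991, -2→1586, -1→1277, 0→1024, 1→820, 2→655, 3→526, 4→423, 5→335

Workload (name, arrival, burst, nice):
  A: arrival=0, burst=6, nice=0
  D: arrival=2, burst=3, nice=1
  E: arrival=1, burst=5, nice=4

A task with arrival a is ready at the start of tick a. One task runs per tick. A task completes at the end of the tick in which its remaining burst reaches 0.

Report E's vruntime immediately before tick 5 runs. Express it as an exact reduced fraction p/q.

vruntime(E, start of tick 5) = 1447/423

t=0: vr[A=0] → run A
t=1: vr[A=1 E=1] → run A
t=2: vr[A=2 D=1 E=1] → run D
t=3: vr[A=2 D=461/205 E=1] → run E
t=4: vr[A=2 D=461/205 E=1447/423] → run A
t=5: vr[A=3 D=461/205 E=1447/423] → run D
t=6: vr[A=3 D=717/205 E=1447/423] → run A
t=7: vr[A=4 D=717/205 E=1447/423] → run E
t=8: vr[A=4 D=717/205 E=2471/423] → run D
t=9: vr[A=4 E=2471/423] → run A
t=10: vr[A=5 E=2471/423] → run A
t=11: vr[E=2471/423] → run E
t=12: vr[E=1165/141] → run E
t=13: vr[E=4519/423] → run E
t=14: (idle)
t=15: (idle)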